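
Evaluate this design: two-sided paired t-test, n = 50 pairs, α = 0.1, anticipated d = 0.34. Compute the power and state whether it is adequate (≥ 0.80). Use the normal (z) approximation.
Power ≈ 0.78; the study is underpowered (power < 0.80)

Power calculation (paired t-test, normal approximation):
z_β = d · √n - z_{α/2}
z_β = 0.34 · √50 - 1.645
z_β = 0.34 · 7.071 - 1.645
z_β = 0.759

Power = Φ(z_β) = Φ(0.759) ≈ 0.776

Effect size d = 0.34 is small by Cohen's convention (0.2/0.5/0.8).

Threshold: power ≥ 0.80 is conventionally adequate.
Power ≈ 0.78 → the study is underpowered (power < 0.80).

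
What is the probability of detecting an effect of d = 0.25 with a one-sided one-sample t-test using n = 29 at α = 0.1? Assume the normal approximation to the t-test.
Power ≈ 0.53

Power calculation (one-sample t-test, normal approximation):
z_β = d · √n - z_α
z_β = 0.25 · √29 - 1.282
z_β = 0.25 · 5.385 - 1.282
z_β = 0.065

Power = Φ(z_β) = Φ(0.065) ≈ 0.526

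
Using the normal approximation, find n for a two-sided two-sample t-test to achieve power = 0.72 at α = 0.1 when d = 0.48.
n = 44 per group

Sample size formula (two-sample t-test, normal approximation):
n = 2 · ((z_{α/2} + z_β) / d)²

z_{α/2} = 1.645 (for α = 0.1, two-sided)
z_β = 0.583 (for power = 0.72)
d = 0.48

n = 2 · ((1.645 + 0.583) / 0.48)²
n = 2 · (4.642)²
n ≈ 43.10
Round up to the next whole number: n = 44 per group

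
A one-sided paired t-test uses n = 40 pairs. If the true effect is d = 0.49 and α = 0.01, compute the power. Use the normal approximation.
Power ≈ 0.78

Power calculation (paired t-test, normal approximation):
z_β = d · √n - z_α
z_β = 0.49 · √40 - 2.326
z_β = 0.49 · 6.325 - 2.326
z_β = 0.773

Power = Φ(z_β) = Φ(0.773) ≈ 0.780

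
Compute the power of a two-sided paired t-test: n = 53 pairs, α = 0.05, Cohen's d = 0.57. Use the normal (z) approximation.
Power ≈ 0.99

Power calculation (paired t-test, normal approximation):
z_β = d · √n - z_{α/2}
z_β = 0.57 · √53 - 1.960
z_β = 0.57 · 7.280 - 1.960
z_β = 2.190

Power = Φ(z_β) = Φ(2.190) ≈ 0.986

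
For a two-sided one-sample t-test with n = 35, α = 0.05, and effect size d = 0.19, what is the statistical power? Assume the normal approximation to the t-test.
Power ≈ 0.20

Power calculation (one-sample t-test, normal approximation):
z_β = d · √n - z_{α/2}
z_β = 0.19 · √35 - 1.960
z_β = 0.19 · 5.916 - 1.960
z_β = -0.836

Power = Φ(z_β) = Φ(-0.836) ≈ 0.202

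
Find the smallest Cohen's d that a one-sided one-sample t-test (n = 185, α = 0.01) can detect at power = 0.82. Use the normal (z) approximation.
d ≈ 0.24

Minimum detectable effect (one-sample t-test, normal approximation):
d = (z_α + z_β) / √n
d = (2.326 + 0.915) / √185
d = 3.242 / 13.601
d ≈ 0.24

By Cohen's convention (0.2 small / 0.5 medium / 0.8 large): small effect.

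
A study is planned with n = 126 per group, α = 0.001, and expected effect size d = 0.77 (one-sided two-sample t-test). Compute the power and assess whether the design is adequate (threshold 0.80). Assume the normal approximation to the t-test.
Power ≈ 1.00; the study is adequately powered (power ≥ 0.80)

Power calculation (two-sample t-test, normal approximation):
z_β = d · √(n/2) - z_α
z_β = 0.77 · √(126/2) - 3.090
z_β = 0.77 · 7.937 - 3.090
z_β = 3.021

Power = Φ(z_β) = Φ(3.021) ≈ 0.999

Effect size d = 0.77 is medium by Cohen's convention (0.2/0.5/0.8).

Threshold: power ≥ 0.80 is conventionally adequate.
Power ≈ 1.00 → the study is adequately powered (power ≥ 0.80).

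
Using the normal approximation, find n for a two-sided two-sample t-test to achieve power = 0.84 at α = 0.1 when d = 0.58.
n = 42 per group

Sample size formula (two-sample t-test, normal approximation):
n = 2 · ((z_{α/2} + z_β) / d)²

z_{α/2} = 1.645 (for α = 0.1, two-sided)
z_β = 0.994 (for power = 0.84)
d = 0.58

n = 2 · ((1.645 + 0.994) / 0.58)²
n = 2 · (4.550)²
n ≈ 41.41
Round up to the next whole number: n = 42 per group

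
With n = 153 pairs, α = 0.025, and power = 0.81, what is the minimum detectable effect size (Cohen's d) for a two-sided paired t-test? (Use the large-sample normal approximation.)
d ≈ 0.25

Minimum detectable effect (paired t-test, normal approximation):
d = (z_{α/2} + z_β) / √n
d = (2.241 + 0.878) / √153
d = 3.119 / 12.369
d ≈ 0.25

By Cohen's convention (0.2 small / 0.5 medium / 0.8 large): small effect.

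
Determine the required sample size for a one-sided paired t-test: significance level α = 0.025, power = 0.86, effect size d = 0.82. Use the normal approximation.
n = 14 pairs

Sample size formula (paired t-test, normal approximation):
n = ((z_α + z_β) / d)²

z_α = 1.960 (for α = 0.025, one-sided)
z_β = 1.080 (for power = 0.86)
d = 0.82

n = ((1.960 + 1.080) / 0.82)²
n = (3.707)²
n ≈ 13.74
Round up to the next whole number: n = 14 pairs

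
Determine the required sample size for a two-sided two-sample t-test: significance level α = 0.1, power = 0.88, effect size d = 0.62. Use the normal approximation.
n = 42 per group

Sample size formula (two-sample t-test, normal approximation):
n = 2 · ((z_{α/2} + z_β) / d)²

z_{α/2} = 1.645 (for α = 0.1, two-sided)
z_β = 1.175 (for power = 0.88)
d = 0.62

n = 2 · ((1.645 + 1.175) / 0.62)²
n = 2 · (4.548)²
n ≈ 41.37
Round up to the next whole number: n = 42 per group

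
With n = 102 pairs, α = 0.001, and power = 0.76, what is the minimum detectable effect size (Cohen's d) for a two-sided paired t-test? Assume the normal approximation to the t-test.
d ≈ 0.40

Minimum detectable effect (paired t-test, normal approximation):
d = (z_{α/2} + z_β) / √n
d = (3.291 + 0.706) / √102
d = 3.997 / 10.100
d ≈ 0.40

By Cohen's convention (0.2 small / 0.5 medium / 0.8 large): small effect.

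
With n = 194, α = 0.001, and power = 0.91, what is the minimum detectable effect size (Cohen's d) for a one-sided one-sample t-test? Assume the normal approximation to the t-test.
d ≈ 0.32

Minimum detectable effect (one-sample t-test, normal approximation):
d = (z_α + z_β) / √n
d = (3.090 + 1.341) / √194
d = 4.431 / 13.928
d ≈ 0.32

By Cohen's convention (0.2 small / 0.5 medium / 0.8 large): small effect.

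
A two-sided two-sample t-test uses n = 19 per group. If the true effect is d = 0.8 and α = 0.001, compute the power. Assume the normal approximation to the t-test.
Power ≈ 0.20

Power calculation (two-sample t-test, normal approximation):
z_β = d · √(n/2) - z_{α/2}
z_β = 0.8 · √(19/2) - 3.291
z_β = 0.8 · 3.082 - 3.291
z_β = -0.825

Power = Φ(z_β) = Φ(-0.825) ≈ 0.205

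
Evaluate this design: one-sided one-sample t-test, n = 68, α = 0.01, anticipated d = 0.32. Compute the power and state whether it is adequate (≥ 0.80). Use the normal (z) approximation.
Power ≈ 0.62; the study is underpowered (power < 0.80)

Power calculation (one-sample t-test, normal approximation):
z_β = d · √n - z_α
z_β = 0.32 · √68 - 2.326
z_β = 0.32 · 8.246 - 2.326
z_β = 0.312

Power = Φ(z_β) = Φ(0.312) ≈ 0.623

Effect size d = 0.32 is small by Cohen's convention (0.2/0.5/0.8).

Threshold: power ≥ 0.80 is conventionally adequate.
Power ≈ 0.62 → the study is underpowered (power < 0.80).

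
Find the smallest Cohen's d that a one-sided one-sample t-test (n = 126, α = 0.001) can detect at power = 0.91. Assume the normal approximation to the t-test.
d ≈ 0.39

Minimum detectable effect (one-sample t-test, normal approximation):
d = (z_α + z_β) / √n
d = (3.090 + 1.341) / √126
d = 4.431 / 11.225
d ≈ 0.39

By Cohen's convention (0.2 small / 0.5 medium / 0.8 large): small effect.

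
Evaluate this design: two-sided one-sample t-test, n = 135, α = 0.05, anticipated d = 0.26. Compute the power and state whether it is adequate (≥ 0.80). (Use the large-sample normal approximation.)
Power ≈ 0.86; the study is adequately powered (power ≥ 0.80)

Power calculation (one-sample t-test, normal approximation):
z_β = d · √n - z_{α/2}
z_β = 0.26 · √135 - 1.960
z_β = 0.26 · 11.619 - 1.960
z_β = 1.061

Power = Φ(z_β) = Φ(1.061) ≈ 0.856

Effect size d = 0.26 is small by Cohen's convention (0.2/0.5/0.8).

Threshold: power ≥ 0.80 is conventionally adequate.
Power ≈ 0.86 → the study is adequately powered (power ≥ 0.80).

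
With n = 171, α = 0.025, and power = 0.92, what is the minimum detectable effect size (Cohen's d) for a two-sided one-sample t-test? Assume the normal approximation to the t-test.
d ≈ 0.28

Minimum detectable effect (one-sample t-test, normal approximation):
d = (z_{α/2} + z_β) / √n
d = (2.241 + 1.405) / √171
d = 3.646 / 13.077
d ≈ 0.28

By Cohen's convention (0.2 small / 0.5 medium / 0.8 large): small effect.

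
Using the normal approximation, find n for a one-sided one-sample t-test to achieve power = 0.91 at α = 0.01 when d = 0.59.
n = 39

Sample size formula (one-sample t-test, normal approximation):
n = ((z_α + z_β) / d)²

z_α = 2.326 (for α = 0.01, one-sided)
z_β = 1.341 (for power = 0.91)
d = 0.59

n = ((2.326 + 1.341) / 0.59)²
n = (6.215)²
n ≈ 38.63
Round up to the next whole number: n = 39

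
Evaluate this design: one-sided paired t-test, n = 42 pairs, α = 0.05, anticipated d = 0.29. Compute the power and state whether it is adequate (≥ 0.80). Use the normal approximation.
Power ≈ 0.59; the study is underpowered (power < 0.80)

Power calculation (paired t-test, normal approximation):
z_β = d · √n - z_α
z_β = 0.29 · √42 - 1.645
z_β = 0.29 · 6.481 - 1.645
z_β = 0.235

Power = Φ(z_β) = Φ(0.235) ≈ 0.593

Effect size d = 0.29 is small by Cohen's convention (0.2/0.5/0.8).

Threshold: power ≥ 0.80 is conventionally adequate.
Power ≈ 0.59 → the study is underpowered (power < 0.80).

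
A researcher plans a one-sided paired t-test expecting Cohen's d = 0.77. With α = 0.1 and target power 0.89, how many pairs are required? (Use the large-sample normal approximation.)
n = 11 pairs

Sample size formula (paired t-test, normal approximation):
n = ((z_α + z_β) / d)²

z_α = 1.282 (for α = 0.1, one-sided)
z_β = 1.227 (for power = 0.89)
d = 0.77

n = ((1.282 + 1.227) / 0.77)²
n = (3.258)²
n ≈ 10.61
Round up to the next whole number: n = 11 pairs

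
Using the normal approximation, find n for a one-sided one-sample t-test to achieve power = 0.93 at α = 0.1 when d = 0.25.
n = 122

Sample size formula (one-sample t-test, normal approximation):
n = ((z_α + z_β) / d)²

z_α = 1.282 (for α = 0.1, one-sided)
z_β = 1.476 (for power = 0.93)
d = 0.25

n = ((1.282 + 1.476) / 0.25)²
n = (11.032)²
n ≈ 121.71
Round up to the next whole number: n = 122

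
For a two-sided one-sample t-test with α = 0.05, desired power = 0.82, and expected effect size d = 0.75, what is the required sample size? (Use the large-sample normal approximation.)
n = 15

Sample size formula (one-sample t-test, normal approximation):
n = ((z_{α/2} + z_β) / d)²

z_{α/2} = 1.960 (for α = 0.05, two-sided)
z_β = 0.915 (for power = 0.82)
d = 0.75

n = ((1.960 + 0.915) / 0.75)²
n = (3.833)²
n ≈ 14.69
Round up to the next whole number: n = 15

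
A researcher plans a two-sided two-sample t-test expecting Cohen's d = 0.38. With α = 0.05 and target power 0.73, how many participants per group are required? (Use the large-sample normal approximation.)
n = 92 per group

Sample size formula (two-sample t-test, normal approximation):
n = 2 · ((z_{α/2} + z_β) / d)²

z_{α/2} = 1.960 (for α = 0.05, two-sided)
z_β = 0.613 (for power = 0.73)
d = 0.38

n = 2 · ((1.960 + 0.613) / 0.38)²
n = 2 · (6.771)²
n ≈ 91.69
Round up to the next whole number: n = 92 per group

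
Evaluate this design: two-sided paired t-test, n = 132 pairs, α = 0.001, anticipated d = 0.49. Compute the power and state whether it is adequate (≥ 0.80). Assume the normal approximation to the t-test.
Power ≈ 0.99; the study is adequately powered (power ≥ 0.80)

Power calculation (paired t-test, normal approximation):
z_β = d · √n - z_{α/2}
z_β = 0.49 · √132 - 3.291
z_β = 0.49 · 11.489 - 3.291
z_β = 2.339

Power = Φ(z_β) = Φ(2.339) ≈ 0.990

Effect size d = 0.49 is small by Cohen's convention (0.2/0.5/0.8).

Threshold: power ≥ 0.80 is conventionally adequate.
Power ≈ 0.99 → the study is adequately powered (power ≥ 0.80).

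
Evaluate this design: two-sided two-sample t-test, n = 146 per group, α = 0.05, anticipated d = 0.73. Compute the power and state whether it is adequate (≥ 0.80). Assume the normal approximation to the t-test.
Power ≈ 1.00; the study is adequately powered (power ≥ 0.80)

Power calculation (two-sample t-test, normal approximation):
z_β = d · √(n/2) - z_{α/2}
z_β = 0.73 · √(146/2) - 1.960
z_β = 0.73 · 8.544 - 1.960
z_β = 4.277

Power = Φ(z_β) = Φ(4.277) ≈ 1.000

Effect size d = 0.73 is medium by Cohen's convention (0.2/0.5/0.8).

Threshold: power ≥ 0.80 is conventionally adequate.
Power ≈ 1.00 → the study is adequately powered (power ≥ 0.80).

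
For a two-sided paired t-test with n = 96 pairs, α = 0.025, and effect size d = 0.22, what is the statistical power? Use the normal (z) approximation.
Power ≈ 0.47

Power calculation (paired t-test, normal approximation):
z_β = d · √n - z_{α/2}
z_β = 0.22 · √96 - 2.241
z_β = 0.22 · 9.798 - 2.241
z_β = -0.086

Power = Φ(z_β) = Φ(-0.086) ≈ 0.466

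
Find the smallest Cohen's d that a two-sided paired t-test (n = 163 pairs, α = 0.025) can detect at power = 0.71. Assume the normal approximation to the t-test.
d ≈ 0.22

Minimum detectable effect (paired t-test, normal approximation):
d = (z_{α/2} + z_β) / √n
d = (2.241 + 0.553) / √163
d = 2.795 / 12.767
d ≈ 0.22

By Cohen's convention (0.2 small / 0.5 medium / 0.8 large): small effect.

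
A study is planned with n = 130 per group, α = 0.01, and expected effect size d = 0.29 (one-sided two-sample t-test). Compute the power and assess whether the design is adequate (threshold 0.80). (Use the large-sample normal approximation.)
Power ≈ 0.50; the study is underpowered (power < 0.80)

Power calculation (two-sample t-test, normal approximation):
z_β = d · √(n/2) - z_α
z_β = 0.29 · √(130/2) - 2.326
z_β = 0.29 · 8.062 - 2.326
z_β = 0.012

Power = Φ(z_β) = Φ(0.012) ≈ 0.505

Effect size d = 0.29 is small by Cohen's convention (0.2/0.5/0.8).

Threshold: power ≥ 0.80 is conventionally adequate.
Power ≈ 0.50 → the study is underpowered (power < 0.80).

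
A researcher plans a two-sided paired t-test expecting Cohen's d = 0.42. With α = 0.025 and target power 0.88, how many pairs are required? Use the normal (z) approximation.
n = 67 pairs

Sample size formula (paired t-test, normal approximation):
n = ((z_{α/2} + z_β) / d)²

z_{α/2} = 2.241 (for α = 0.025, two-sided)
z_β = 1.175 (for power = 0.88)
d = 0.42

n = ((2.241 + 1.175) / 0.42)²
n = (8.133)²
n ≈ 66.15
Round up to the next whole number: n = 67 pairs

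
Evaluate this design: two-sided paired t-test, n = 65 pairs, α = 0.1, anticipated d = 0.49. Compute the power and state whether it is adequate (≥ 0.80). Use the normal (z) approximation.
Power ≈ 0.99; the study is adequately powered (power ≥ 0.80)

Power calculation (paired t-test, normal approximation):
z_β = d · √n - z_{α/2}
z_β = 0.49 · √65 - 1.645
z_β = 0.49 · 8.062 - 1.645
z_β = 2.306

Power = Φ(z_β) = Φ(2.306) ≈ 0.989

Effect size d = 0.49 is small by Cohen's convention (0.2/0.5/0.8).

Threshold: power ≥ 0.80 is conventionally adequate.
Power ≈ 0.99 → the study is adequately powered (power ≥ 0.80).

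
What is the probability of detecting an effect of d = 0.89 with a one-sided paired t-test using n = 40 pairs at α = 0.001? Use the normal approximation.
Power ≈ 0.99

Power calculation (paired t-test, normal approximation):
z_β = d · √n - z_α
z_β = 0.89 · √40 - 3.090
z_β = 0.89 · 6.325 - 3.090
z_β = 2.539

Power = Φ(z_β) = Φ(2.539) ≈ 0.994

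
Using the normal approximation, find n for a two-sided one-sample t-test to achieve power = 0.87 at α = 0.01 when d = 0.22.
n = 284

Sample size formula (one-sample t-test, normal approximation):
n = ((z_{α/2} + z_β) / d)²

z_{α/2} = 2.576 (for α = 0.01, two-sided)
z_β = 1.126 (for power = 0.87)
d = 0.22

n = ((2.576 + 1.126) / 0.22)²
n = (16.827)²
n ≈ 283.15
Round up to the next whole number: n = 284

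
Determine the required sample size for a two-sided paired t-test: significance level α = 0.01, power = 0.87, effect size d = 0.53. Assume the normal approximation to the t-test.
n = 49 pairs

Sample size formula (paired t-test, normal approximation):
n = ((z_{α/2} + z_β) / d)²

z_{α/2} = 2.576 (for α = 0.01, two-sided)
z_β = 1.126 (for power = 0.87)
d = 0.53

n = ((2.576 + 1.126) / 0.53)²
n = (6.985)²
n ≈ 48.79
Round up to the next whole number: n = 49 pairs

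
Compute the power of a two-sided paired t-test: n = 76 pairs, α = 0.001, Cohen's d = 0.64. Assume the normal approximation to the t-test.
Power ≈ 0.99

Power calculation (paired t-test, normal approximation):
z_β = d · √n - z_{α/2}
z_β = 0.64 · √76 - 3.291
z_β = 0.64 · 8.718 - 3.291
z_β = 2.289

Power = Φ(z_β) = Φ(2.289) ≈ 0.989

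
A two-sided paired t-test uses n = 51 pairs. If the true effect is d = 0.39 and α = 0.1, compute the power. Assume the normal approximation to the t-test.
Power ≈ 0.87

Power calculation (paired t-test, normal approximation):
z_β = d · √n - z_{α/2}
z_β = 0.39 · √51 - 1.645
z_β = 0.39 · 7.141 - 1.645
z_β = 1.140

Power = Φ(z_β) = Φ(1.140) ≈ 0.873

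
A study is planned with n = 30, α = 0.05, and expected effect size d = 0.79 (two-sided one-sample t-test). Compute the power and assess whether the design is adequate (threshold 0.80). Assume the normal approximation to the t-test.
Power ≈ 0.99; the study is adequately powered (power ≥ 0.80)

Power calculation (one-sample t-test, normal approximation):
z_β = d · √n - z_{α/2}
z_β = 0.79 · √30 - 1.960
z_β = 0.79 · 5.477 - 1.960
z_β = 2.367

Power = Φ(z_β) = Φ(2.367) ≈ 0.991

Effect size d = 0.79 is medium by Cohen's convention (0.2/0.5/0.8).

Threshold: power ≥ 0.80 is conventionally adequate.
Power ≈ 0.99 → the study is adequately powered (power ≥ 0.80).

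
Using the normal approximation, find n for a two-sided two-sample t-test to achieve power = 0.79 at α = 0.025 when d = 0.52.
n = 69 per group

Sample size formula (two-sample t-test, normal approximation):
n = 2 · ((z_{α/2} + z_β) / d)²

z_{α/2} = 2.241 (for α = 0.025, two-sided)
z_β = 0.806 (for power = 0.79)
d = 0.52

n = 2 · ((2.241 + 0.806) / 0.52)²
n = 2 · (5.860)²
n ≈ 68.68
Round up to the next whole number: n = 69 per group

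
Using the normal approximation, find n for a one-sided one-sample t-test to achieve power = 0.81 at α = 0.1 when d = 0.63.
n = 12

Sample size formula (one-sample t-test, normal approximation):
n = ((z_α + z_β) / d)²

z_α = 1.282 (for α = 0.1, one-sided)
z_β = 0.878 (for power = 0.81)
d = 0.63

n = ((1.282 + 0.878) / 0.63)²
n = (3.429)²
n ≈ 11.76
Round up to the next whole number: n = 12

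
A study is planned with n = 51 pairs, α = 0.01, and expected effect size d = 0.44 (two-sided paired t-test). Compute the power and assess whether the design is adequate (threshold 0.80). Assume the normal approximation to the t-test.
Power ≈ 0.71; the study is underpowered (power < 0.80)

Power calculation (paired t-test, normal approximation):
z_β = d · √n - z_{α/2}
z_β = 0.44 · √51 - 2.576
z_β = 0.44 · 7.141 - 2.576
z_β = 0.566

Power = Φ(z_β) = Φ(0.566) ≈ 0.714

Effect size d = 0.44 is small by Cohen's convention (0.2/0.5/0.8).

Threshold: power ≥ 0.80 is conventionally adequate.
Power ≈ 0.71 → the study is underpowered (power < 0.80).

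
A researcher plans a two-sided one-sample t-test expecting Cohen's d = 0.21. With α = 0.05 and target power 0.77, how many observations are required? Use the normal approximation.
n = 166

Sample size formula (one-sample t-test, normal approximation):
n = ((z_{α/2} + z_β) / d)²

z_{α/2} = 1.960 (for α = 0.05, two-sided)
z_β = 0.739 (for power = 0.77)
d = 0.21

n = ((1.960 + 0.739) / 0.21)²
n = (12.852)²
n ≈ 165.17
Round up to the next whole number: n = 166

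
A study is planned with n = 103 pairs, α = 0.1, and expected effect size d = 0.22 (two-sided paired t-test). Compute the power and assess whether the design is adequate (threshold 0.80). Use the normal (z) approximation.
Power ≈ 0.72; the study is underpowered (power < 0.80)

Power calculation (paired t-test, normal approximation):
z_β = d · √n - z_{α/2}
z_β = 0.22 · √103 - 1.645
z_β = 0.22 · 10.149 - 1.645
z_β = 0.588

Power = Φ(z_β) = Φ(0.588) ≈ 0.722

Effect size d = 0.22 is small by Cohen's convention (0.2/0.5/0.8).

Threshold: power ≥ 0.80 is conventionally adequate.
Power ≈ 0.72 → the study is underpowered (power < 0.80).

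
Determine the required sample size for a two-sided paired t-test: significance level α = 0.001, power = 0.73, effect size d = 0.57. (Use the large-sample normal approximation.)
n = 47 pairs

Sample size formula (paired t-test, normal approximation):
n = ((z_{α/2} + z_β) / d)²

z_{α/2} = 3.291 (for α = 0.001, two-sided)
z_β = 0.613 (for power = 0.73)
d = 0.57

n = ((3.291 + 0.613) / 0.57)²
n = (6.849)²
n ≈ 46.91
Round up to the next whole number: n = 47 pairs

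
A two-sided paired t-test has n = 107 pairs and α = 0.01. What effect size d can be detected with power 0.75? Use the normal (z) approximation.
d ≈ 0.31

Minimum detectable effect (paired t-test, normal approximation):
d = (z_{α/2} + z_β) / √n
d = (2.576 + 0.674) / √107
d = 3.250 / 10.344
d ≈ 0.31

By Cohen's convention (0.2 small / 0.5 medium / 0.8 large): small effect.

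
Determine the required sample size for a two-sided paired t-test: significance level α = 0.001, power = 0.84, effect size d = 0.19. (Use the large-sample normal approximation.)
n = 509 pairs

Sample size formula (paired t-test, normal approximation):
n = ((z_{α/2} + z_β) / d)²

z_{α/2} = 3.291 (for α = 0.001, two-sided)
z_β = 0.994 (for power = 0.84)
d = 0.19

n = ((3.291 + 0.994) / 0.19)²
n = (22.553)²
n ≈ 508.64
Round up to the next whole number: n = 509 pairs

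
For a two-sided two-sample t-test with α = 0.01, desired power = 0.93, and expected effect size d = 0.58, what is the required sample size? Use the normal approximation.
n = 98 per group

Sample size formula (two-sample t-test, normal approximation):
n = 2 · ((z_{α/2} + z_β) / d)²

z_{α/2} = 2.576 (for α = 0.01, two-sided)
z_β = 1.476 (for power = 0.93)
d = 0.58

n = 2 · ((2.576 + 1.476) / 0.58)²
n = 2 · (6.986)²
n ≈ 97.61
Round up to the next whole number: n = 98 per group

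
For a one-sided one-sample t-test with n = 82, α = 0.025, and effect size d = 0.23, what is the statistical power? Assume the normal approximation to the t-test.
Power ≈ 0.55

Power calculation (one-sample t-test, normal approximation):
z_β = d · √n - z_α
z_β = 0.23 · √82 - 1.960
z_β = 0.23 · 9.055 - 1.960
z_β = 0.123

Power = Φ(z_β) = Φ(0.123) ≈ 0.549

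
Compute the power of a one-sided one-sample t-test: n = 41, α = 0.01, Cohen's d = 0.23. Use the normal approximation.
Power ≈ 0.20

Power calculation (one-sample t-test, normal approximation):
z_β = d · √n - z_α
z_β = 0.23 · √41 - 2.326
z_β = 0.23 · 6.403 - 2.326
z_β = -0.854

Power = Φ(z_β) = Φ(-0.854) ≈ 0.197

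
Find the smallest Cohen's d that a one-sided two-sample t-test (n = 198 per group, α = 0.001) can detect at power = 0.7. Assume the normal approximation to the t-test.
d ≈ 0.36

Minimum detectable effect (two-sample t-test, normal approximation):
d = (z_α + z_β) / √(n/2)
d = (3.090 + 0.524) / √(198/2)
d = 3.615 / 9.950
d ≈ 0.36

By Cohen's convention (0.2 small / 0.5 medium / 0.8 large): small effect.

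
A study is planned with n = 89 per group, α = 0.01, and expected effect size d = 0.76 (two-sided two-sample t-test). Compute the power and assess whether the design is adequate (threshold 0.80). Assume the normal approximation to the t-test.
Power ≈ 0.99; the study is adequately powered (power ≥ 0.80)

Power calculation (two-sample t-test, normal approximation):
z_β = d · √(n/2) - z_{α/2}
z_β = 0.76 · √(89/2) - 2.576
z_β = 0.76 · 6.671 - 2.576
z_β = 2.494

Power = Φ(z_β) = Φ(2.494) ≈ 0.994

Effect size d = 0.76 is medium by Cohen's convention (0.2/0.5/0.8).

Threshold: power ≥ 0.80 is conventionally adequate.
Power ≈ 0.99 → the study is adequately powered (power ≥ 0.80).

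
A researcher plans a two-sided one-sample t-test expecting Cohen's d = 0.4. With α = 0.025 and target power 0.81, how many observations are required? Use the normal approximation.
n = 61

Sample size formula (one-sample t-test, normal approximation):
n = ((z_{α/2} + z_β) / d)²

z_{α/2} = 2.241 (for α = 0.025, two-sided)
z_β = 0.878 (for power = 0.81)
d = 0.4

n = ((2.241 + 0.878) / 0.4)²
n = (7.798)²
n ≈ 60.81
Round up to the next whole number: n = 61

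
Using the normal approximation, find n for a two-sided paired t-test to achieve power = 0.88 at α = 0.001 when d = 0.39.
n = 132 pairs

Sample size formula (paired t-test, normal approximation):
n = ((z_{α/2} + z_β) / d)²

z_{α/2} = 3.291 (for α = 0.001, two-sided)
z_β = 1.175 (for power = 0.88)
d = 0.39

n = ((3.291 + 1.175) / 0.39)²
n = (11.451)²
n ≈ 131.13
Round up to the next whole number: n = 132 pairs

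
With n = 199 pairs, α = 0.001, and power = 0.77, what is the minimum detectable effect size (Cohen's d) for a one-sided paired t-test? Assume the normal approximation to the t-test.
d ≈ 0.27

Minimum detectable effect (paired t-test, normal approximation):
d = (z_α + z_β) / √n
d = (3.090 + 0.739) / √199
d = 3.829 / 14.107
d ≈ 0.27

By Cohen's convention (0.2 small / 0.5 medium / 0.8 large): small effect.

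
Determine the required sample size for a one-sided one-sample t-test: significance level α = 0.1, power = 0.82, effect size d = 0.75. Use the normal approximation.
n = 9

Sample size formula (one-sample t-test, normal approximation):
n = ((z_α + z_β) / d)²

z_α = 1.282 (for α = 0.1, one-sided)
z_β = 0.915 (for power = 0.82)
d = 0.75

n = ((1.282 + 0.915) / 0.75)²
n = (2.929)²
n ≈ 8.58
Round up to the next whole number: n = 9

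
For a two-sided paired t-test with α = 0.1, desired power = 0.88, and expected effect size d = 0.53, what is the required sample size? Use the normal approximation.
n = 29 pairs

Sample size formula (paired t-test, normal approximation):
n = ((z_{α/2} + z_β) / d)²

z_{α/2} = 1.645 (for α = 0.1, two-sided)
z_β = 1.175 (for power = 0.88)
d = 0.53

n = ((1.645 + 1.175) / 0.53)²
n = (5.321)²
n ≈ 28.31
Round up to the next whole number: n = 29 pairs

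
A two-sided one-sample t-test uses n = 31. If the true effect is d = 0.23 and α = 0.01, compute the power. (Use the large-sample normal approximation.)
Power ≈ 0.10

Power calculation (one-sample t-test, normal approximation):
z_β = d · √n - z_{α/2}
z_β = 0.23 · √31 - 2.576
z_β = 0.23 · 5.568 - 2.576
z_β = -1.295

Power = Φ(z_β) = Φ(-1.295) ≈ 0.098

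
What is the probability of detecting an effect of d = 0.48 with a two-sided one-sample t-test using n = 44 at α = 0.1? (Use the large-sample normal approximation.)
Power ≈ 0.94

Power calculation (one-sample t-test, normal approximation):
z_β = d · √n - z_{α/2}
z_β = 0.48 · √44 - 1.645
z_β = 0.48 · 6.633 - 1.645
z_β = 1.539

Power = Φ(z_β) = Φ(1.539) ≈ 0.938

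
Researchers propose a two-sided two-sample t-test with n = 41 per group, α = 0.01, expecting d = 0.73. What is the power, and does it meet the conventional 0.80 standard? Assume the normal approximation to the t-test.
Power ≈ 0.77; the study is underpowered (power < 0.80)

Power calculation (two-sample t-test, normal approximation):
z_β = d · √(n/2) - z_{α/2}
z_β = 0.73 · √(41/2) - 2.576
z_β = 0.73 · 4.528 - 2.576
z_β = 0.729

Power = Φ(z_β) = Φ(0.729) ≈ 0.767

Effect size d = 0.73 is medium by Cohen's convention (0.2/0.5/0.8).

Threshold: power ≥ 0.80 is conventionally adequate.
Power ≈ 0.77 → the study is underpowered (power < 0.80).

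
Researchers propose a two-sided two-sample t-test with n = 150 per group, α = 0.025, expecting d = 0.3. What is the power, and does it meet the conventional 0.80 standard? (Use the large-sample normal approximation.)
Power ≈ 0.64; the study is underpowered (power < 0.80)

Power calculation (two-sample t-test, normal approximation):
z_β = d · √(n/2) - z_{α/2}
z_β = 0.3 · √(150/2) - 2.241
z_β = 0.3 · 8.660 - 2.241
z_β = 0.357

Power = Φ(z_β) = Φ(0.357) ≈ 0.639

Effect size d = 0.3 is small by Cohen's convention (0.2/0.5/0.8).

Threshold: power ≥ 0.80 is conventionally adequate.
Power ≈ 0.64 → the study is underpowered (power < 0.80).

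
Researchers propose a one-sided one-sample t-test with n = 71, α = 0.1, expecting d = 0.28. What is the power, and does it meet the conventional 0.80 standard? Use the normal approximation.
Power ≈ 0.86; the study is adequately powered (power ≥ 0.80)

Power calculation (one-sample t-test, normal approximation):
z_β = d · √n - z_α
z_β = 0.28 · √71 - 1.282
z_β = 0.28 · 8.426 - 1.282
z_β = 1.078

Power = Φ(z_β) = Φ(1.078) ≈ 0.859

Effect size d = 0.28 is small by Cohen's convention (0.2/0.5/0.8).

Threshold: power ≥ 0.80 is conventionally adequate.
Power ≈ 0.86 → the study is adequately powered (power ≥ 0.80).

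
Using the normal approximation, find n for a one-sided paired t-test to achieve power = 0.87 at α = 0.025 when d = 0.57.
n = 30 pairs

Sample size formula (paired t-test, normal approximation):
n = ((z_α + z_β) / d)²

z_α = 1.960 (for α = 0.025, one-sided)
z_β = 1.126 (for power = 0.87)
d = 0.57

n = ((1.960 + 1.126) / 0.57)²
n = (5.414)²
n ≈ 29.31
Round up to the next whole number: n = 30 pairs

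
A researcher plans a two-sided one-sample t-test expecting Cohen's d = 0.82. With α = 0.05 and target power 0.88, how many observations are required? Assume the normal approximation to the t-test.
n = 15

Sample size formula (one-sample t-test, normal approximation):
n = ((z_{α/2} + z_β) / d)²

z_{α/2} = 1.960 (for α = 0.05, two-sided)
z_β = 1.175 (for power = 0.88)
d = 0.82

n = ((1.960 + 1.175) / 0.82)²
n = (3.823)²
n ≈ 14.62
Round up to the next whole number: n = 15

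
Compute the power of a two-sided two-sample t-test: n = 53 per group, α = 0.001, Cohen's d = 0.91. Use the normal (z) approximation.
Power ≈ 0.92

Power calculation (two-sample t-test, normal approximation):
z_β = d · √(n/2) - z_{α/2}
z_β = 0.91 · √(53/2) - 3.291
z_β = 0.91 · 5.148 - 3.291
z_β = 1.394

Power = Φ(z_β) = Φ(1.394) ≈ 0.918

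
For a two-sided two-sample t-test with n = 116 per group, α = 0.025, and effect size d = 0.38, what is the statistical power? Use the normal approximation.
Power ≈ 0.74

Power calculation (two-sample t-test, normal approximation):
z_β = d · √(n/2) - z_{α/2}
z_β = 0.38 · √(116/2) - 2.241
z_β = 0.38 · 7.616 - 2.241
z_β = 0.653

Power = Φ(z_β) = Φ(0.653) ≈ 0.743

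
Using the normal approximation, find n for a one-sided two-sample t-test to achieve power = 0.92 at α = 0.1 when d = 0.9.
n = 18 per group

Sample size formula (two-sample t-test, normal approximation):
n = 2 · ((z_α + z_β) / d)²

z_α = 1.282 (for α = 0.1, one-sided)
z_β = 1.405 (for power = 0.92)
d = 0.9

n = 2 · ((1.282 + 1.405) / 0.9)²
n = 2 · (2.986)²
n ≈ 17.83
Round up to the next whole number: n = 18 per group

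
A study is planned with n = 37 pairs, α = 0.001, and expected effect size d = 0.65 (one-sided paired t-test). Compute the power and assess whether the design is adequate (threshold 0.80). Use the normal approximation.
Power ≈ 0.81; the study is adequately powered (power ≥ 0.80)

Power calculation (paired t-test, normal approximation):
z_β = d · √n - z_α
z_β = 0.65 · √37 - 3.090
z_β = 0.65 · 6.083 - 3.090
z_β = 0.864

Power = Φ(z_β) = Φ(0.864) ≈ 0.806

Effect size d = 0.65 is medium by Cohen's convention (0.2/0.5/0.8).

Threshold: power ≥ 0.80 is conventionally adequate.
Power ≈ 0.81 → the study is adequately powered (power ≥ 0.80).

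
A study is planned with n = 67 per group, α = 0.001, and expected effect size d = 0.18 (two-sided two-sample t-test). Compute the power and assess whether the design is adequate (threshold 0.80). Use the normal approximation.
Power ≈ 0.01; the study is underpowered (power < 0.80)

Power calculation (two-sample t-test, normal approximation):
z_β = d · √(n/2) - z_{α/2}
z_β = 0.18 · √(67/2) - 3.291
z_β = 0.18 · 5.788 - 3.291
z_β = -2.249

Power = Φ(z_β) = Φ(-2.249) ≈ 0.012

Effect size d = 0.18 is very small by Cohen's convention (0.2/0.5/0.8).

Threshold: power ≥ 0.80 is conventionally adequate.
Power ≈ 0.01 → the study is underpowered (power < 0.80).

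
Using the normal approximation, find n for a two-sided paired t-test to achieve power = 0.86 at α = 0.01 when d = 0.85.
n = 19 pairs

Sample size formula (paired t-test, normal approximation):
n = ((z_{α/2} + z_β) / d)²

z_{α/2} = 2.576 (for α = 0.01, two-sided)
z_β = 1.080 (for power = 0.86)
d = 0.85

n = ((2.576 + 1.080) / 0.85)²
n = (4.301)²
n ≈ 18.50
Round up to the next whole number: n = 19 pairs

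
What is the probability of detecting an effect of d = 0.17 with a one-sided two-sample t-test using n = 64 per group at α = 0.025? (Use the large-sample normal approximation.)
Power ≈ 0.16

Power calculation (two-sample t-test, normal approximation):
z_β = d · √(n/2) - z_α
z_β = 0.17 · √(64/2) - 1.960
z_β = 0.17 · 5.657 - 1.960
z_β = -0.998

Power = Φ(z_β) = Φ(-0.998) ≈ 0.159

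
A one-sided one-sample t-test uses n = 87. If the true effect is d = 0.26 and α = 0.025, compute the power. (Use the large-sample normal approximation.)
Power ≈ 0.68

Power calculation (one-sample t-test, normal approximation):
z_β = d · √n - z_α
z_β = 0.26 · √87 - 1.960
z_β = 0.26 · 9.327 - 1.960
z_β = 0.465

Power = Φ(z_β) = Φ(0.465) ≈ 0.679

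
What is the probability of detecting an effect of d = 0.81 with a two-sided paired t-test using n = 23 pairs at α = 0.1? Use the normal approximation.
Power ≈ 0.99

Power calculation (paired t-test, normal approximation):
z_β = d · √n - z_{α/2}
z_β = 0.81 · √23 - 1.645
z_β = 0.81 · 4.796 - 1.645
z_β = 2.240

Power = Φ(z_β) = Φ(2.240) ≈ 0.987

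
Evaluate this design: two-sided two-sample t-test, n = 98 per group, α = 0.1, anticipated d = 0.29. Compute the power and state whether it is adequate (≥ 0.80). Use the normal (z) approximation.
Power ≈ 0.65; the study is underpowered (power < 0.80)

Power calculation (two-sample t-test, normal approximation):
z_β = d · √(n/2) - z_{α/2}
z_β = 0.29 · √(98/2) - 1.645
z_β = 0.29 · 7.000 - 1.645
z_β = 0.385

Power = Φ(z_β) = Φ(0.385) ≈ 0.650

Effect size d = 0.29 is small by Cohen's convention (0.2/0.5/0.8).

Threshold: power ≥ 0.80 is conventionally adequate.
Power ≈ 0.65 → the study is underpowered (power < 0.80).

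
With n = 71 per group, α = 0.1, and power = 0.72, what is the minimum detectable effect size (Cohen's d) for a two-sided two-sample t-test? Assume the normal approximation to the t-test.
d ≈ 0.37

Minimum detectable effect (two-sample t-test, normal approximation):
d = (z_{α/2} + z_β) / √(n/2)
d = (1.645 + 0.583) / √(71/2)
d = 2.228 / 5.958
d ≈ 0.37

By Cohen's convention (0.2 small / 0.5 medium / 0.8 large): small effect.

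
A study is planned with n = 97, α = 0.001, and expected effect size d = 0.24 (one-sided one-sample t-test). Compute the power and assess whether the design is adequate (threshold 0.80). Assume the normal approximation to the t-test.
Power ≈ 0.23; the study is underpowered (power < 0.80)

Power calculation (one-sample t-test, normal approximation):
z_β = d · √n - z_α
z_β = 0.24 · √97 - 3.090
z_β = 0.24 · 9.849 - 3.090
z_β = -0.727

Power = Φ(z_β) = Φ(-0.727) ≈ 0.234

Effect size d = 0.24 is small by Cohen's convention (0.2/0.5/0.8).

Threshold: power ≥ 0.80 is conventionally adequate.
Power ≈ 0.23 → the study is underpowered (power < 0.80).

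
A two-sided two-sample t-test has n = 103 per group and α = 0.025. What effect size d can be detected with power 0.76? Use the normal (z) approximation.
d ≈ 0.41

Minimum detectable effect (two-sample t-test, normal approximation):
d = (z_{α/2} + z_β) / √(n/2)
d = (2.241 + 0.706) / √(103/2)
d = 2.948 / 7.176
d ≈ 0.41

By Cohen's convention (0.2 small / 0.5 medium / 0.8 large): small effect.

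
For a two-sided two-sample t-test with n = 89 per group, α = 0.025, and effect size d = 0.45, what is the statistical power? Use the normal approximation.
Power ≈ 0.78

Power calculation (two-sample t-test, normal approximation):
z_β = d · √(n/2) - z_{α/2}
z_β = 0.45 · √(89/2) - 2.241
z_β = 0.45 · 6.671 - 2.241
z_β = 0.760

Power = Φ(z_β) = Φ(0.760) ≈ 0.777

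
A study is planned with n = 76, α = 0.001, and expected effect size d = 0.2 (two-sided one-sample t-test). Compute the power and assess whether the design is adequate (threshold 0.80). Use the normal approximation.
Power ≈ 0.06; the study is underpowered (power < 0.80)

Power calculation (one-sample t-test, normal approximation):
z_β = d · √n - z_{α/2}
z_β = 0.2 · √76 - 3.291
z_β = 0.2 · 8.718 - 3.291
z_β = -1.547

Power = Φ(z_β) = Φ(-1.547) ≈ 0.061

Effect size d = 0.2 is small by Cohen's convention (0.2/0.5/0.8).

Threshold: power ≥ 0.80 is conventionally adequate.
Power ≈ 0.06 → the study is underpowered (power < 0.80).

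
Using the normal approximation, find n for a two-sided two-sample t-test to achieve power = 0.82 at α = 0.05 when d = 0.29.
n = 197 per group

Sample size formula (two-sample t-test, normal approximation):
n = 2 · ((z_{α/2} + z_β) / d)²

z_{α/2} = 1.960 (for α = 0.05, two-sided)
z_β = 0.915 (for power = 0.82)
d = 0.29

n = 2 · ((1.960 + 0.915) / 0.29)²
n = 2 · (9.914)²
n ≈ 196.57
Round up to the next whole number: n = 197 per group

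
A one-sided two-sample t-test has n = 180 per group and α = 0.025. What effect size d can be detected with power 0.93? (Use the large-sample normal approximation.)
d ≈ 0.36

Minimum detectable effect (two-sample t-test, normal approximation):
d = (z_α + z_β) / √(n/2)
d = (1.960 + 1.476) / √(180/2)
d = 3.436 / 9.487
d ≈ 0.36

By Cohen's convention (0.2 small / 0.5 medium / 0.8 large): small effect.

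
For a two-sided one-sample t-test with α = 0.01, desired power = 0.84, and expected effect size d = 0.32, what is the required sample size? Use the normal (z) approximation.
n = 125

Sample size formula (one-sample t-test, normal approximation):
n = ((z_{α/2} + z_β) / d)²

z_{α/2} = 2.576 (for α = 0.01, two-sided)
z_β = 0.994 (for power = 0.84)
d = 0.32

n = ((2.576 + 0.994) / 0.32)²
n = (11.156)²
n ≈ 124.46
Round up to the next whole number: n = 125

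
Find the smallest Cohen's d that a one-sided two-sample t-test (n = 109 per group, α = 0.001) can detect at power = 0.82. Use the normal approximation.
d ≈ 0.54

Minimum detectable effect (two-sample t-test, normal approximation):
d = (z_α + z_β) / √(n/2)
d = (3.090 + 0.915) / √(109/2)
d = 4.006 / 7.382
d ≈ 0.54

By Cohen's convention (0.2 small / 0.5 medium / 0.8 large): medium effect.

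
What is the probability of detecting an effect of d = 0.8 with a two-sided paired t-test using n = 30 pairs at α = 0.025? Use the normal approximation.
Power ≈ 0.98

Power calculation (paired t-test, normal approximation):
z_β = d · √n - z_{α/2}
z_β = 0.8 · √30 - 2.241
z_β = 0.8 · 5.477 - 2.241
z_β = 2.140

Power = Φ(z_β) = Φ(2.140) ≈ 0.984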